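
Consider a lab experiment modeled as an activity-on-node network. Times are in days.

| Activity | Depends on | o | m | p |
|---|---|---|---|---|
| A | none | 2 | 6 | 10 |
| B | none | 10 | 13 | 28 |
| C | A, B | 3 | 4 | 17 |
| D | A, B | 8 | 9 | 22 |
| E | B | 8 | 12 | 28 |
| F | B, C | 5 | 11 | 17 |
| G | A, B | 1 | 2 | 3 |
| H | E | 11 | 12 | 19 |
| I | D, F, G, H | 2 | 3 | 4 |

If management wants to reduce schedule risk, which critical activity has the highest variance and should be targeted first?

E

te_A = (2 + 4·6 + 10)/6 = 36/6 = 6; σ²_A = ((10−2)/6)² = 1.778
te_B = (10 + 4·13 + 28)/6 = 90/6 = 15; σ²_B = ((28−10)/6)² = 9.000
te_C = (3 + 4·4 + 17)/6 = 36/6 = 6; σ²_C = ((17−3)/6)² = 5.444
te_D = (8 + 4·9 + 22)/6 = 66/6 = 11; σ²_D = ((22−8)/6)² = 5.444
te_E = (8 + 4·12 + 28)/6 = 84/6 = 14; σ²_E = ((28−8)/6)² = 11.111
te_F = (5 + 4·11 + 17)/6 = 66/6 = 11; σ²_F = ((17−5)/6)² = 4.000
te_G = (1 + 4·2 + 3)/6 = 12/6 = 2; σ²_G = ((3−1)/6)² = 0.111
te_H = (11 + 4·12 + 19)/6 = 78/6 = 13; σ²_H = ((19−11)/6)² = 1.778
te_I = (2 + 4·3 + 4)/6 = 18/6 = 3; σ²_I = ((4−2)/6)² = 0.111

Forward pass:
ES_A = 0; EF_A = 6
ES_B = 0; EF_B = 15
ES_C = max(EF_A=6, EF_B=15) = 15; EF_C = 15+6 = 21
ES_D = max(EF_A=6, EF_B=15) = 15; EF_D = 15+11 = 26
ES_E = 15; EF_E = 15+14 = 29
ES_F = max(EF_B=15, EF_C=21) = 21; EF_F = 21+11 = 32
ES_G = max(EF_A=6, EF_B=15) = 15; EF_G = 15+2 = 17
ES_H = 29; EF_H = 29+13 = 42
ES_I = max(EF_D=26, EF_F=32, EF_G=17, EF_H=42) = 42; EF_I = 42+3 = 45
Expected project duration μ = 45 days. Critical path: B → E → H → I.

Variances on critical path: σ²_B=9.000, σ²_E=11.111, σ²_H=1.778, σ²_I=0.111.
Largest is σ²_E = 11.111.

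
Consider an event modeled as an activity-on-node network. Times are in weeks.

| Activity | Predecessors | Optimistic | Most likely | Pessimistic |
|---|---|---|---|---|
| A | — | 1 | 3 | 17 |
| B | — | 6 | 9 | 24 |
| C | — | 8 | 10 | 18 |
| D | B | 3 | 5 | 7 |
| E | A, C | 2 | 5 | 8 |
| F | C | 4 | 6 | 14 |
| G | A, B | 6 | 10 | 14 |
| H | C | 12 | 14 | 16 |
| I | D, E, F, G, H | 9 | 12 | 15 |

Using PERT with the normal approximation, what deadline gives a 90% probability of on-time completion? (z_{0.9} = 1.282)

39.6 weeks

te_A = (1 + 4·3 + 17)/6 = 30/6 = 5; σ²_A = ((17−1)/6)² = 7.111
te_B = (6 + 4·9 + 24)/6 = 66/6 = 11; σ²_B = ((24−6)/6)² = 9.000
te_C = (8 + 4·10 + 18)/6 = 66/6 = 11; σ²_C = ((18−8)/6)² = 2.778
te_D = (3 + 4·5 + 7)/6 = 30/6 = 5; σ²_D = ((7−3)/6)² = 0.444
te_E = (2 + 4·5 + 8)/6 = 30/6 = 5; σ²_E = ((8−2)/6)² = 1.000
te_F = (4 + 4·6 + 14)/6 = 42/6 = 7; σ²_F = ((14−4)/6)² = 2.778
te_G = (6 + 4·10 + 14)/6 = 60/6 = 10; σ²_G = ((14−6)/6)² = 1.778
te_H = (12 + 4·14 + 16)/6 = 84/6 = 14; σ²_H = ((16−12)/6)² = 0.444
te_I = (9 + 4·12 + 15)/6 = 72/6 = 12; σ²_I = ((15−9)/6)² = 1.000

Forward pass:
ES_A = 0; EF_A = 5
ES_B = 0; EF_B = 11
ES_C = 0; EF_C = 11
ES_D = 11; EF_D = 11+5 = 16
ES_E = max(EF_A=5, EF_C=11) = 11; EF_E = 11+5 = 16
ES_F = 11; EF_F = 11+7 = 18
ES_G = max(EF_A=5, EF_B=11) = 11; EF_G = 11+10 = 21
ES_H = 11; EF_H = 11+14 = 25
ES_I = max(EF_D=16, EF_E=16, EF_F=18, EF_G=21, EF_H=25) = 25; EF_I = 25+12 = 37
Expected project duration μ = 37 weeks. Critical path: C → H → I.

Variance along critical path = 2.778 + 0.444 + 1.000 = 4.222; σ = 2.055 weeks.
D = μ + z·σ = 37 + 1.282·2.055 = 39.6 weeks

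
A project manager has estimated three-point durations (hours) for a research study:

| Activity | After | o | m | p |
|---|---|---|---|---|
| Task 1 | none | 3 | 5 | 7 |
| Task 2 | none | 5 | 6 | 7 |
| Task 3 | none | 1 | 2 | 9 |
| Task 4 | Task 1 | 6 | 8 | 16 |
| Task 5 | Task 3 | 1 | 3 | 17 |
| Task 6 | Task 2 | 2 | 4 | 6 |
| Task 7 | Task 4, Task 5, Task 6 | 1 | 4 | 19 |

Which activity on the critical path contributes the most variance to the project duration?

te_Task 1 = (3 + 4·5 + 7)/6 = 30/6 = 5; σ²_Task 1 = ((7−3)/6)² = 0.444
te_Task 2 = (5 + 4·6 + 7)/6 = 36/6 = 6; σ²_Task 2 = ((7−5)/6)² = 0.111
te_Task 3 = (1 + 4·2 + 9)/6 = 18/6 = 3; σ²_Task 3 = ((9−1)/6)² = 1.778
te_Task 4 = (6 + 4·8 + 16)/6 = 54/6 = 9; σ²_Task 4 = ((16−6)/6)² = 2.778
te_Task 5 = (1 + 4·3 + 17)/6 = 30/6 = 5; σ²_Task 5 = ((17−1)/6)² = 7.111
te_Task 6 = (2 + 4·4 + 6)/6 = 24/6 = 4; σ²_Task 6 = ((6−2)/6)² = 0.444
te_Task 7 = (1 + 4·4 + 19)/6 = 36/6 = 6; σ²_Task 7 = ((19−1)/6)² = 9.000

Forward pass:
ES_Task 1 = 0; EF_Task 1 = 5
ES_Task 2 = 0; EF_Task 2 = 6
ES_Task 3 = 0; EF_Task 3 = 3
ES_Task 4 = 5; EF_Task 4 = 5+9 = 14
ES_Task 5 = 3; EF_Task 5 = 3+5 = 8
ES_Task 6 = 6; EF_Task 6 = 6+4 = 10
ES_Task 7 = max(EF_Task 4=14, EF_Task 5=8, EF_Task 6=10) = 14; EF_Task 7 = 14+6 = 20
Expected project duration μ = 20 hours. Critical path: Task 1 → Task 4 → Task 7.

Variances on critical path: σ²_Task 1=0.444, σ²_Task 4=2.778, σ²_Task 7=9.000.
Largest is σ²_Task 7 = 9.000.

Task 7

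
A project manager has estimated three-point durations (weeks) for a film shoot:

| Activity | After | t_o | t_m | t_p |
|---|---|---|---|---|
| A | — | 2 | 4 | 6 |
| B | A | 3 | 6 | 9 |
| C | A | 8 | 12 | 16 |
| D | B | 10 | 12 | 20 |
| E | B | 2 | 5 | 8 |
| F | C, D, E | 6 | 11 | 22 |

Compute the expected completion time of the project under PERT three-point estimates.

te_A = (2 + 4·4 + 6)/6 = 24/6 = 4
te_B = (3 + 4·6 + 9)/6 = 36/6 = 6
te_C = (8 + 4·12 + 16)/6 = 72/6 = 12
te_D = (10 + 4·12 + 20)/6 = 78/6 = 13
te_E = (2 + 4·5 + 8)/6 = 30/6 = 5
te_F = (6 + 4·11 + 22)/6 = 72/6 = 12

Forward pass:
ES_A = 0; EF_A = 4
ES_B = 4; EF_B = 4+6 = 10
ES_C = 4; EF_C = 4+12 = 16
ES_D = 10; EF_D = 10+13 = 23
ES_E = 10; EF_E = 10+5 = 15
ES_F = max(EF_C=16, EF_D=23, EF_E=15) = 23; EF_F = 23+12 = 35
Expected project duration μ = 35 weeks. Critical path: A → B → D → F.

35 weeks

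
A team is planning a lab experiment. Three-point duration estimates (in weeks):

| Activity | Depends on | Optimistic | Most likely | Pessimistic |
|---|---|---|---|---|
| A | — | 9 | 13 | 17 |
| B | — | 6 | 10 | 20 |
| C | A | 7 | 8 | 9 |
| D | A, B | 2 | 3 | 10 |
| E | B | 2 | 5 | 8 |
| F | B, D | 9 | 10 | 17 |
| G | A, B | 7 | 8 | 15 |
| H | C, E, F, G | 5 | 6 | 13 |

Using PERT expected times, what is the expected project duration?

te_A = (9 + 4·13 + 17)/6 = 78/6 = 13
te_B = (6 + 4·10 + 20)/6 = 66/6 = 11
te_C = (7 + 4·8 + 9)/6 = 48/6 = 8
te_D = (2 + 4·3 + 10)/6 = 24/6 = 4
te_E = (2 + 4·5 + 8)/6 = 30/6 = 5
te_F = (9 + 4·10 + 17)/6 = 66/6 = 11
te_G = (7 + 4·8 + 15)/6 = 54/6 = 9
te_H = (5 + 4·6 + 13)/6 = 42/6 = 7

Forward pass:
ES_A = 0; EF_A = 13
ES_B = 0; EF_B = 11
ES_C = 13; EF_C = 13+8 = 21
ES_D = max(EF_A=13, EF_B=11) = 13; EF_D = 13+4 = 17
ES_E = 11; EF_E = 11+5 = 16
ES_F = max(EF_B=11, EF_D=17) = 17; EF_F = 17+11 = 28
ES_G = max(EF_A=13, EF_B=11) = 13; EF_G = 13+9 = 22
ES_H = max(EF_C=21, EF_E=16, EF_F=28, EF_G=22) = 28; EF_H = 28+7 = 35
Expected project duration μ = 35 weeks. Critical path: A → D → F → H.

35 weeks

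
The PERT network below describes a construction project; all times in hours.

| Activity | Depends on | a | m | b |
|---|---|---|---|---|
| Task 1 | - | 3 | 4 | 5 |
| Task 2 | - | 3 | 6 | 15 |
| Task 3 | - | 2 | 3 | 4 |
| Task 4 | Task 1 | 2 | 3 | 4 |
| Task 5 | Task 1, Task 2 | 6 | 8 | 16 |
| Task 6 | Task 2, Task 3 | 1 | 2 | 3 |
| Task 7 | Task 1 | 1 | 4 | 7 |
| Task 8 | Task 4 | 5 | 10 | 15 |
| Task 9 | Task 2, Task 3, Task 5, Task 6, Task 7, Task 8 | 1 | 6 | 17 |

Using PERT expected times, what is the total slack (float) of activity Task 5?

1 hours

te_Task 1 = (3 + 4·4 + 5)/6 = 24/6 = 4
te_Task 2 = (3 + 4·6 + 15)/6 = 42/6 = 7
te_Task 3 = (2 + 4·3 + 4)/6 = 18/6 = 3
te_Task 4 = (2 + 4·3 + 4)/6 = 18/6 = 3
te_Task 5 = (6 + 4·8 + 16)/6 = 54/6 = 9
te_Task 6 = (1 + 4·2 + 3)/6 = 12/6 = 2
te_Task 7 = (1 + 4·4 + 7)/6 = 24/6 = 4
te_Task 8 = (5 + 4·10 + 15)/6 = 60/6 = 10
te_Task 9 = (1 + 4·6 + 17)/6 = 42/6 = 7

Forward pass:
ES_Task 1 = 0; EF_Task 1 = 4
ES_Task 2 = 0; EF_Task 2 = 7
ES_Task 3 = 0; EF_Task 3 = 3
ES_Task 4 = 4; EF_Task 4 = 4+3 = 7
ES_Task 5 = max(EF_Task 1=4, EF_Task 2=7) = 7; EF_Task 5 = 7+9 = 16
ES_Task 6 = max(EF_Task 2=7, EF_Task 3=3) = 7; EF_Task 6 = 7+2 = 9
ES_Task 7 = 4; EF_Task 7 = 4+4 = 8
ES_Task 8 = 7; EF_Task 8 = 7+10 = 17
ES_Task 9 = max(EF_Task 2=7, EF_Task 3=3, EF_Task 5=16, EF_Task 6=9, EF_Task 7=8, EF_Task 8=17) = 17; EF_Task 9 = 17+7 = 24
Expected project duration μ = 24 hours. Critical path: Task 1 → Task 4 → Task 8 → Task 9.

Backward pass:
LF_Task 9 = 24; LS_Task 9 = 24−7 = 17
LF_Task 8 = LS_Task 9 = 17; LS_Task 8 = 17−10 = 7
LF_Task 7 = LS_Task 9 = 17; LS_Task 7 = 17−4 = 13
LF_Task 6 = LS_Task 9 = 17; LS_Task 6 = 17−2 = 15
LF_Task 5 = LS_Task 9 = 17; LS_Task 5 = 17−9 = 8
LF_Task 4 = LS_Task 8 = 7; LS_Task 4 = 7−3 = 4
LF_Task 3 = min(LS_Task 6=15, LS_Task 9=17) = 15; LS_Task 3 = 15−3 = 12
LF_Task 2 = min(LS_Task 5=8, LS_Task 6=15, LS_Task 9=17) = 8; LS_Task 2 = 8−7 = 1
LF_Task 1 = min(LS_Task 4=4, LS_Task 5=8, LS_Task 7=13) = 4; LS_Task 1 = 4−4 = 0
Slack_Task 5 = LS_Task 5 − ES_Task 5 = 8 − 7 = 1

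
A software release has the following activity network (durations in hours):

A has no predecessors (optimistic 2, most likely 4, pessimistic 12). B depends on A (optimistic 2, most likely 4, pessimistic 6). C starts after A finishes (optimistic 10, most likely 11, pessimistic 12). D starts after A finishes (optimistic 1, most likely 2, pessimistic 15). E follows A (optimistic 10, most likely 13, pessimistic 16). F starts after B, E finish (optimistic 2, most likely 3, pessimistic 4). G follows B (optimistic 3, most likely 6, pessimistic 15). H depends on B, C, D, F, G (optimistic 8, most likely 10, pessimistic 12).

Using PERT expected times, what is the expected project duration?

31 hours

te_A = (2 + 4·4 + 12)/6 = 30/6 = 5
te_B = (2 + 4·4 + 6)/6 = 24/6 = 4
te_C = (10 + 4·11 + 12)/6 = 66/6 = 11
te_D = (1 + 4·2 + 15)/6 = 24/6 = 4
te_E = (10 + 4·13 + 16)/6 = 78/6 = 13
te_F = (2 + 4·3 + 4)/6 = 18/6 = 3
te_G = (3 + 4·6 + 15)/6 = 42/6 = 7
te_H = (8 + 4·10 + 12)/6 = 60/6 = 10

Forward pass:
ES_A = 0; EF_A = 5
ES_B = 5; EF_B = 5+4 = 9
ES_C = 5; EF_C = 5+11 = 16
ES_D = 5; EF_D = 5+4 = 9
ES_E = 5; EF_E = 5+13 = 18
ES_F = max(EF_B=9, EF_E=18) = 18; EF_F = 18+3 = 21
ES_G = 9; EF_G = 9+7 = 16
ES_H = max(EF_B=9, EF_C=16, EF_D=9, EF_F=21, EF_G=16) = 21; EF_H = 21+10 = 31
Expected project duration μ = 31 hours. Critical path: A → E → F → H.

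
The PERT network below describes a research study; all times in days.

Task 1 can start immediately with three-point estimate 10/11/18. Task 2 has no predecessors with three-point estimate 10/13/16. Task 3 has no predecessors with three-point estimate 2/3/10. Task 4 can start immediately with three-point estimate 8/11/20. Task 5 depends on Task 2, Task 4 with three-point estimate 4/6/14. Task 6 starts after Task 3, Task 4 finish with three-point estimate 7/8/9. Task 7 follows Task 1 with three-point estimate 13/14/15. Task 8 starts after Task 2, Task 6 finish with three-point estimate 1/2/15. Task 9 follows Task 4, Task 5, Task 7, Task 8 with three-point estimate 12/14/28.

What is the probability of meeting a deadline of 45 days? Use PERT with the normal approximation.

te_Task 1 = (10 + 4·11 + 18)/6 = 72/6 = 12; σ²_Task 1 = ((18−10)/6)² = 1.778
te_Task 2 = (10 + 4·13 + 16)/6 = 78/6 = 13; σ²_Task 2 = ((16−10)/6)² = 1.000
te_Task 3 = (2 + 4·3 + 10)/6 = 24/6 = 4; σ²_Task 3 = ((10−2)/6)² = 1.778
te_Task 4 = (8 + 4·11 + 20)/6 = 72/6 = 12; σ²_Task 4 = ((20−8)/6)² = 4.000
te_Task 5 = (4 + 4·6 + 14)/6 = 42/6 = 7; σ²_Task 5 = ((14−4)/6)² = 2.778
te_Task 6 = (7 + 4·8 + 9)/6 = 48/6 = 8; σ²_Task 6 = ((9−7)/6)² = 0.111
te_Task 7 = (13 + 4·14 + 15)/6 = 84/6 = 14; σ²_Task 7 = ((15−13)/6)² = 0.111
te_Task 8 = (1 + 4·2 + 15)/6 = 24/6 = 4; σ²_Task 8 = ((15−1)/6)² = 5.444
te_Task 9 = (12 + 4·14 + 28)/6 = 96/6 = 16; σ²_Task 9 = ((28−12)/6)² = 7.111

Forward pass:
ES_Task 1 = 0; EF_Task 1 = 12
ES_Task 2 = 0; EF_Task 2 = 13
ES_Task 3 = 0; EF_Task 3 = 4
ES_Task 4 = 0; EF_Task 4 = 12
ES_Task 5 = max(EF_Task 2=13, EF_Task 4=12) = 13; EF_Task 5 = 13+7 = 20
ES_Task 6 = max(EF_Task 3=4, EF_Task 4=12) = 12; EF_Task 6 = 12+8 = 20
ES_Task 7 = 12; EF_Task 7 = 12+14 = 26
ES_Task 8 = max(EF_Task 2=13, EF_Task 6=20) = 20; EF_Task 8 = 20+4 = 24
ES_Task 9 = max(EF_Task 4=12, EF_Task 5=20, EF_Task 7=26, EF_Task 8=24) = 26; EF_Task 9 = 26+16 = 42
Expected project duration μ = 42 days. Critical path: Task 1 → Task 7 → Task 9.

Variance along critical path = 1.778 + 0.111 + 7.111 = 9.000; σ = √9.000 = 3.000 days.
Z = (45 − 42) / 3.000 = 1.000
P(T ≤ 45) = Φ(1.000) ≈ 0.841

0.841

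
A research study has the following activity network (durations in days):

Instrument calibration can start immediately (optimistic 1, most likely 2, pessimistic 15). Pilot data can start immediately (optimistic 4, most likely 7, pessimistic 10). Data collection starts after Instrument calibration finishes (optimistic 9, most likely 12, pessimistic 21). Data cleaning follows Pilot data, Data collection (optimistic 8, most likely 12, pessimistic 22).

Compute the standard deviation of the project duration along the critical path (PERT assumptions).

te_Instrument calibration = (1 + 4·2 + 15)/6 = 24/6 = 4; σ²_Instrument calibration = ((15−1)/6)² = 5.444
te_Pilot data = (4 + 4·7 + 10)/6 = 42/6 = 7; σ²_Pilot data = ((10−4)/6)² = 1.000
te_Data collection = (9 + 4·12 + 21)/6 = 78/6 = 13; σ²_Data collection = ((21−9)/6)² = 4.000
te_Data cleaning = (8 + 4·12 + 22)/6 = 78/6 = 13; σ²_Data cleaning = ((22−8)/6)² = 5.444

Forward pass:
ES_Instrument calibration = 0; EF_Instrument calibration = 4
ES_Pilot data = 0; EF_Pilot data = 7
ES_Data collection = 4; EF_Data collection = 4+13 = 17
ES_Data cleaning = max(EF_Pilot data=7, EF_Data collection=17) = 17; EF_Data cleaning = 17+13 = 30
Expected project duration μ = 30 days. Critical path: Instrument calibration → Data collection → Data cleaning.

Variance along critical path = 5.444 + 4.000 + 5.444 = 14.889
σ = √14.889 = 3.859 days

3.86 days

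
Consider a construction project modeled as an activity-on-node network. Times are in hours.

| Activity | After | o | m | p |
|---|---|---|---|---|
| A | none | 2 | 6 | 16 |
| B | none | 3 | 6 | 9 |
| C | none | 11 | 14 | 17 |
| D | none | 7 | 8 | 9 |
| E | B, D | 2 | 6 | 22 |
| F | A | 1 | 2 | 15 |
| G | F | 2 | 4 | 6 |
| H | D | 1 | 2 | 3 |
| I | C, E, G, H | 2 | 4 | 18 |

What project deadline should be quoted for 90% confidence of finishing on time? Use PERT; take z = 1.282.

te_A = (2 + 4·6 + 16)/6 = 42/6 = 7; σ²_A = ((16−2)/6)² = 5.444
te_B = (3 + 4·6 + 9)/6 = 36/6 = 6; σ²_B = ((9−3)/6)² = 1.000
te_C = (11 + 4·14 + 17)/6 = 84/6 = 14; σ²_C = ((17−11)/6)² = 1.000
te_D = (7 + 4·8 + 9)/6 = 48/6 = 8; σ²_D = ((9−7)/6)² = 0.111
te_E = (2 + 4·6 + 22)/6 = 48/6 = 8; σ²_E = ((22−2)/6)² = 11.111
te_F = (1 + 4·2 + 15)/6 = 24/6 = 4; σ²_F = ((15−1)/6)² = 5.444
te_G = (2 + 4·4 + 6)/6 = 24/6 = 4; σ²_G = ((6−2)/6)² = 0.444
te_H = (1 + 4·2 + 3)/6 = 12/6 = 2; σ²_H = ((3−1)/6)² = 0.111
te_I = (2 + 4·4 + 18)/6 = 36/6 = 6; σ²_I = ((18−2)/6)² = 7.111

Forward pass:
ES_A = 0; EF_A = 7
ES_B = 0; EF_B = 6
ES_C = 0; EF_C = 14
ES_D = 0; EF_D = 8
ES_E = max(EF_B=6, EF_D=8) = 8; EF_E = 8+8 = 16
ES_F = 7; EF_F = 7+4 = 11
ES_G = 11; EF_G = 11+4 = 15
ES_H = 8; EF_H = 8+2 = 10
ES_I = max(EF_C=14, EF_E=16, EF_G=15, EF_H=10) = 16; EF_I = 16+6 = 22
Expected project duration μ = 22 hours. Critical path: D → E → I.

Variance along critical path = 0.111 + 11.111 + 7.111 = 18.333; σ = 4.282 hours.
D = μ + z·σ = 22 + 1.282·4.282 = 27.5 hours

27.5 hours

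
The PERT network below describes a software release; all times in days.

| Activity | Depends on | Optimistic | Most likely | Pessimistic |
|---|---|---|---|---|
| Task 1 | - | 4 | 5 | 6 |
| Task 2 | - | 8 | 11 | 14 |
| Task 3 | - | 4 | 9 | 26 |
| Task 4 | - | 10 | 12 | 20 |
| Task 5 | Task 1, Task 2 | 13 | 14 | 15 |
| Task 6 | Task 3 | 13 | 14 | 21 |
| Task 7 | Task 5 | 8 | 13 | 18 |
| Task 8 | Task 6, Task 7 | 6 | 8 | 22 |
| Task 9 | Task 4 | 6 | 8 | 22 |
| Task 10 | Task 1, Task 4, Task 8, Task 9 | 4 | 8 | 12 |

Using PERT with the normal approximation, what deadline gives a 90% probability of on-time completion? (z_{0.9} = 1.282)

te_Task 1 = (4 + 4·5 + 6)/6 = 30/6 = 5; σ²_Task 1 = ((6−4)/6)² = 0.111
te_Task 2 = (8 + 4·11 + 14)/6 = 66/6 = 11; σ²_Task 2 = ((14−8)/6)² = 1.000
te_Task 3 = (4 + 4·9 + 26)/6 = 66/6 = 11; σ²_Task 3 = ((26−4)/6)² = 13.444
te_Task 4 = (10 + 4·12 + 20)/6 = 78/6 = 13; σ²_Task 4 = ((20−10)/6)² = 2.778
te_Task 5 = (13 + 4·14 + 15)/6 = 84/6 = 14; σ²_Task 5 = ((15−13)/6)² = 0.111
te_Task 6 = (13 + 4·14 + 21)/6 = 90/6 = 15; σ²_Task 6 = ((21−13)/6)² = 1.778
te_Task 7 = (8 + 4·13 + 18)/6 = 78/6 = 13; σ²_Task 7 = ((18−8)/6)² = 2.778
te_Task 8 = (6 + 4·8 + 22)/6 = 60/6 = 10; σ²_Task 8 = ((22−6)/6)² = 7.111
te_Task 9 = (6 + 4·8 + 22)/6 = 60/6 = 10; σ²_Task 9 = ((22−6)/6)² = 7.111
te_Task 10 = (4 + 4·8 + 12)/6 = 48/6 = 8; σ²_Task 10 = ((12−4)/6)² = 1.778

Forward pass:
ES_Task 1 = 0; EF_Task 1 = 5
ES_Task 2 = 0; EF_Task 2 = 11
ES_Task 3 = 0; EF_Task 3 = 11
ES_Task 4 = 0; EF_Task 4 = 13
ES_Task 5 = max(EF_Task 1=5, EF_Task 2=11) = 11; EF_Task 5 = 11+14 = 25
ES_Task 6 = 11; EF_Task 6 = 11+15 = 26
ES_Task 7 = 25; EF_Task 7 = 25+13 = 38
ES_Task 8 = max(EF_Task 6=26, EF_Task 7=38) = 38; EF_Task 8 = 38+10 = 48
ES_Task 9 = 13; EF_Task 9 = 13+10 = 23
ES_Task 10 = max(EF_Task 1=5, EF_Task 4=13, EF_Task 8=48, EF_Task 9=23) = 48; EF_Task 10 = 48+8 = 56
Expected project duration μ = 56 days. Critical path: Task 2 → Task 5 → Task 7 → Task 8 → Task 10.

Variance along critical path = 1.000 + 0.111 + 2.778 + 7.111 + 1.778 = 12.778; σ = 3.575 days.
D = μ + z·σ = 56 + 1.282·3.575 = 60.6 days

60.6 days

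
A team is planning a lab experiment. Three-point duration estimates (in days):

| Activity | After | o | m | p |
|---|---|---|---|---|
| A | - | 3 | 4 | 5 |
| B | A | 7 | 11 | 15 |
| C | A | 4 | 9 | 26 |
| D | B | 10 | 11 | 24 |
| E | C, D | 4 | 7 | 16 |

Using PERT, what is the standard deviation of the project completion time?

te_A = (3 + 4·4 + 5)/6 = 24/6 = 4; σ²_A = ((5−3)/6)² = 0.111
te_B = (7 + 4·11 + 15)/6 = 66/6 = 11; σ²_B = ((15−7)/6)² = 1.778
te_C = (4 + 4·9 + 26)/6 = 66/6 = 11; σ²_C = ((26−4)/6)² = 13.444
te_D = (10 + 4·11 + 24)/6 = 78/6 = 13; σ²_D = ((24−10)/6)² = 5.444
te_E = (4 + 4·7 + 16)/6 = 48/6 = 8; σ²_E = ((16−4)/6)² = 4.000

Forward pass:
ES_A = 0; EF_A = 4
ES_B = 4; EF_B = 4+11 = 15
ES_C = 4; EF_C = 4+11 = 15
ES_D = 15; EF_D = 15+13 = 28
ES_E = max(EF_C=15, EF_D=28) = 28; EF_E = 28+8 = 36
Expected project duration μ = 36 days. Critical path: A → B → D → E.

Variance along critical path = 0.111 + 1.778 + 5.444 + 4.000 = 11.333
σ = √11.333 = 3.367 days

3.37 days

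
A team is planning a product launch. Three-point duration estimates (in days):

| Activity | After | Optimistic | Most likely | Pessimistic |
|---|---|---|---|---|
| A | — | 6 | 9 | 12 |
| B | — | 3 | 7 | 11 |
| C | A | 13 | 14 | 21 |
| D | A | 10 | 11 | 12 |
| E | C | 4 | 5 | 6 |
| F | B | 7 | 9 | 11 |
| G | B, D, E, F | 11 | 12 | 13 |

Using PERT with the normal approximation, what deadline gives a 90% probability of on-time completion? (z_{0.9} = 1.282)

te_A = (6 + 4·9 + 12)/6 = 54/6 = 9; σ²_A = ((12−6)/6)² = 1.000
te_B = (3 + 4·7 + 11)/6 = 42/6 = 7; σ²_B = ((11−3)/6)² = 1.778
te_C = (13 + 4·14 + 21)/6 = 90/6 = 15; σ²_C = ((21−13)/6)² = 1.778
te_D = (10 + 4·11 + 12)/6 = 66/6 = 11; σ²_D = ((12−10)/6)² = 0.111
te_E = (4 + 4·5 + 6)/6 = 30/6 = 5; σ²_E = ((6−4)/6)² = 0.111
te_F = (7 + 4·9 + 11)/6 = 54/6 = 9; σ²_F = ((11−7)/6)² = 0.444
te_G = (11 + 4·12 + 13)/6 = 72/6 = 12; σ²_G = ((13−11)/6)² = 0.111

Forward pass:
ES_A = 0; EF_A = 9
ES_B = 0; EF_B = 7
ES_C = 9; EF_C = 9+15 = 24
ES_D = 9; EF_D = 9+11 = 20
ES_E = 24; EF_E = 24+5 = 29
ES_F = 7; EF_F = 7+9 = 16
ES_G = max(EF_B=7, EF_D=20, EF_E=29, EF_F=16) = 29; EF_G = 29+12 = 41
Expected project duration μ = 41 days. Critical path: A → C → E → G.

Variance along critical path = 1.000 + 1.778 + 0.111 + 0.111 = 3.000; σ = 1.732 days.
D = μ + z·σ = 41 + 1.282·1.732 = 43.2 days

43.2 days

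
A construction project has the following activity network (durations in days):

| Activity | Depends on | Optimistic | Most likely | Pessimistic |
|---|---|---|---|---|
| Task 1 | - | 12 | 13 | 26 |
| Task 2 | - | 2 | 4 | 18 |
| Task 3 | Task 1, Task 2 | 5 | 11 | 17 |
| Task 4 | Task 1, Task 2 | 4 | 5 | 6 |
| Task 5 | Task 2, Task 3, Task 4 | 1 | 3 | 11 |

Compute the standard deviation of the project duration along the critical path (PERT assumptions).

te_Task 1 = (12 + 4·13 + 26)/6 = 90/6 = 15; σ²_Task 1 = ((26−12)/6)² = 5.444
te_Task 2 = (2 + 4·4 + 18)/6 = 36/6 = 6; σ²_Task 2 = ((18−2)/6)² = 7.111
te_Task 3 = (5 + 4·11 + 17)/6 = 66/6 = 11; σ²_Task 3 = ((17−5)/6)² = 4.000
te_Task 4 = (4 + 4·5 + 6)/6 = 30/6 = 5; σ²_Task 4 = ((6−4)/6)² = 0.111
te_Task 5 = (1 + 4·3 + 11)/6 = 24/6 = 4; σ²_Task 5 = ((11−1)/6)² = 2.778

Forward pass:
ES_Task 1 = 0; EF_Task 1 = 15
ES_Task 2 = 0; EF_Task 2 = 6
ES_Task 3 = max(EF_Task 1=15, EF_Task 2=6) = 15; EF_Task 3 = 15+11 = 26
ES_Task 4 = max(EF_Task 1=15, EF_Task 2=6) = 15; EF_Task 4 = 15+5 = 20
ES_Task 5 = max(EF_Task 2=6, EF_Task 3=26, EF_Task 4=20) = 26; EF_Task 5 = 26+4 = 30
Expected project duration μ = 30 days. Critical path: Task 1 → Task 3 → Task 5.

Variance along critical path = 5.444 + 4.000 + 2.778 = 12.222
σ = √12.222 = 3.496 days

3.50 days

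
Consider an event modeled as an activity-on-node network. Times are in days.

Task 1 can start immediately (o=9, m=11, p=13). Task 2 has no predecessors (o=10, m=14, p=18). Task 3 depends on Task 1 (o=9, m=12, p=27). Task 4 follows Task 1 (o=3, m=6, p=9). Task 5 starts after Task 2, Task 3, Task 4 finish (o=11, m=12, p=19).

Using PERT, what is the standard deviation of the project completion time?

3.35 days

te_Task 1 = (9 + 4·11 + 13)/6 = 66/6 = 11; σ²_Task 1 = ((13−9)/6)² = 0.444
te_Task 2 = (10 + 4·14 + 18)/6 = 84/6 = 14; σ²_Task 2 = ((18−10)/6)² = 1.778
te_Task 3 = (9 + 4·12 + 27)/6 = 84/6 = 14; σ²_Task 3 = ((27−9)/6)² = 9.000
te_Task 4 = (3 + 4·6 + 9)/6 = 36/6 = 6; σ²_Task 4 = ((9−3)/6)² = 1.000
te_Task 5 = (11 + 4·12 + 19)/6 = 78/6 = 13; σ²_Task 5 = ((19−11)/6)² = 1.778

Forward pass:
ES_Task 1 = 0; EF_Task 1 = 11
ES_Task 2 = 0; EF_Task 2 = 14
ES_Task 3 = 11; EF_Task 3 = 11+14 = 25
ES_Task 4 = 11; EF_Task 4 = 11+6 = 17
ES_Task 5 = max(EF_Task 2=14, EF_Task 3=25, EF_Task 4=17) = 25; EF_Task 5 = 25+13 = 38
Expected project duration μ = 38 days. Critical path: Task 1 → Task 3 → Task 5.

Variance along critical path = 0.444 + 9.000 + 1.778 = 11.222
σ = √11.222 = 3.350 days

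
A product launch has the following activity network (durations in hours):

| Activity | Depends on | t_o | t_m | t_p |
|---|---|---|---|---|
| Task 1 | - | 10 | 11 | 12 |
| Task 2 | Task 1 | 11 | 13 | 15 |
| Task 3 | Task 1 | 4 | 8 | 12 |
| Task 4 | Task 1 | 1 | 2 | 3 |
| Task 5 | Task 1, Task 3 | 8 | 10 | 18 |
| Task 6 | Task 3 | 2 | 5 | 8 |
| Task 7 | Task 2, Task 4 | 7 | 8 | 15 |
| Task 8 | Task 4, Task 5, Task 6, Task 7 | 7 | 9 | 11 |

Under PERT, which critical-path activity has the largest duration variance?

te_Task 1 = (10 + 4·11 + 12)/6 = 66/6 = 11; σ²_Task 1 = ((12−10)/6)² = 0.111
te_Task 2 = (11 + 4·13 + 15)/6 = 78/6 = 13; σ²_Task 2 = ((15−11)/6)² = 0.444
te_Task 3 = (4 + 4·8 + 12)/6 = 48/6 = 8; σ²_Task 3 = ((12−4)/6)² = 1.778
te_Task 4 = (1 + 4·2 + 3)/6 = 12/6 = 2; σ²_Task 4 = ((3−1)/6)² = 0.111
te_Task 5 = (8 + 4·10 + 18)/6 = 66/6 = 11; σ²_Task 5 = ((18−8)/6)² = 2.778
te_Task 6 = (2 + 4·5 + 8)/6 = 30/6 = 5; σ²_Task 6 = ((8−2)/6)² = 1.000
te_Task 7 = (7 + 4·8 + 15)/6 = 54/6 = 9; σ²_Task 7 = ((15−7)/6)² = 1.778
te_Task 8 = (7 + 4·9 + 11)/6 = 54/6 = 9; σ²_Task 8 = ((11−7)/6)² = 0.444

Forward pass:
ES_Task 1 = 0; EF_Task 1 = 11
ES_Task 2 = 11; EF_Task 2 = 11+13 = 24
ES_Task 3 = 11; EF_Task 3 = 11+8 = 19
ES_Task 4 = 11; EF_Task 4 = 11+2 = 13
ES_Task 5 = max(EF_Task 1=11, EF_Task 3=19) = 19; EF_Task 5 = 19+11 = 30
ES_Task 6 = 19; EF_Task 6 = 19+5 = 24
ES_Task 7 = max(EF_Task 2=24, EF_Task 4=13) = 24; EF_Task 7 = 24+9 = 33
ES_Task 8 = max(EF_Task 4=13, EF_Task 5=30, EF_Task 6=24, EF_Task 7=33) = 33; EF_Task 8 = 33+9 = 42
Expected project duration μ = 42 hours. Critical path: Task 1 → Task 2 → Task 7 → Task 8.

Variances on critical path: σ²_Task 1=0.111, σ²_Task 2=0.444, σ²_Task 7=1.778, σ²_Task 8=0.444.
Largest is σ²_Task 7 = 1.778.

Task 7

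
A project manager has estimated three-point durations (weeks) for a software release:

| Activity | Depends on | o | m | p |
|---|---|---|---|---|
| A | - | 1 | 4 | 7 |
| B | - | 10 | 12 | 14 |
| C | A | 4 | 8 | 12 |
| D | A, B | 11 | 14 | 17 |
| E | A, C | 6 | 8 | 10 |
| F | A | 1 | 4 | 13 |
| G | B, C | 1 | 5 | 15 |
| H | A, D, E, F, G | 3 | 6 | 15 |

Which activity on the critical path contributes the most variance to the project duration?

te_A = (1 + 4·4 + 7)/6 = 24/6 = 4; σ²_A = ((7−1)/6)² = 1.000
te_B = (10 + 4·12 + 14)/6 = 72/6 = 12; σ²_B = ((14−10)/6)² = 0.444
te_C = (4 + 4·8 + 12)/6 = 48/6 = 8; σ²_C = ((12−4)/6)² = 1.778
te_D = (11 + 4·14 + 17)/6 = 84/6 = 14; σ²_D = ((17−11)/6)² = 1.000
te_E = (6 + 4·8 + 10)/6 = 48/6 = 8; σ²_E = ((10−6)/6)² = 0.444
te_F = (1 + 4·4 + 13)/6 = 30/6 = 5; σ²_F = ((13−1)/6)² = 4.000
te_G = (1 + 4·5 + 15)/6 = 36/6 = 6; σ²_G = ((15−1)/6)² = 5.444
te_H = (3 + 4·6 + 15)/6 = 42/6 = 7; σ²_H = ((15−3)/6)² = 4.000

Forward pass:
ES_A = 0; EF_A = 4
ES_B = 0; EF_B = 12
ES_C = 4; EF_C = 4+8 = 12
ES_D = max(EF_A=4, EF_B=12) = 12; EF_D = 12+14 = 26
ES_E = max(EF_A=4, EF_C=12) = 12; EF_E = 12+8 = 20
ES_F = 4; EF_F = 4+5 = 9
ES_G = max(EF_B=12, EF_C=12) = 12; EF_G = 12+6 = 18
ES_H = max(EF_A=4, EF_D=26, EF_E=20, EF_F=9, EF_G=18) = 26; EF_H = 26+7 = 33
Expected project duration μ = 33 weeks. Critical path: B → D → H.

Variances on critical path: σ²_B=0.444, σ²_D=1.000, σ²_H=4.000.
Largest is σ²_H = 4.000.

H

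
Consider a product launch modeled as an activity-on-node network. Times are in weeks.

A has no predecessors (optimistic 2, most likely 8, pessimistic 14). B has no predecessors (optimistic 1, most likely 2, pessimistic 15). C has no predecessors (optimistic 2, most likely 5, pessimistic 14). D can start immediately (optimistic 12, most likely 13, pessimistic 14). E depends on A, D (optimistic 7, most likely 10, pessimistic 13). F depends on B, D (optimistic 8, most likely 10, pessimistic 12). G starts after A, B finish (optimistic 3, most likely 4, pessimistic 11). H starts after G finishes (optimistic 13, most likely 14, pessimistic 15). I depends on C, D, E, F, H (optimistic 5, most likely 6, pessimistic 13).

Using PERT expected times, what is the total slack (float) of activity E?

4 weeks

te_A = (2 + 4·8 + 14)/6 = 48/6 = 8
te_B = (1 + 4·2 + 15)/6 = 24/6 = 4
te_C = (2 + 4·5 + 14)/6 = 36/6 = 6
te_D = (12 + 4·13 + 14)/6 = 78/6 = 13
te_E = (7 + 4·10 + 13)/6 = 60/6 = 10
te_F = (8 + 4·10 + 12)/6 = 60/6 = 10
te_G = (3 + 4·4 + 11)/6 = 30/6 = 5
te_H = (13 + 4·14 + 15)/6 = 84/6 = 14
te_I = (5 + 4·6 + 13)/6 = 42/6 = 7

Forward pass:
ES_A = 0; EF_A = 8
ES_B = 0; EF_B = 4
ES_C = 0; EF_C = 6
ES_D = 0; EF_D = 13
ES_E = max(EF_A=8, EF_D=13) = 13; EF_E = 13+10 = 23
ES_F = max(EF_B=4, EF_D=13) = 13; EF_F = 13+10 = 23
ES_G = max(EF_A=8, EF_B=4) = 8; EF_G = 8+5 = 13
ES_H = 13; EF_H = 13+14 = 27
ES_I = max(EF_C=6, EF_D=13, EF_E=23, EF_F=23, EF_H=27) = 27; EF_I = 27+7 = 34
Expected project duration μ = 34 weeks. Critical path: A → G → H → I.

Backward pass:
LF_I = 34; LS_I = 34−7 = 27
LF_H = LS_I = 27; LS_H = 27−14 = 13
LF_G = LS_H = 13; LS_G = 13−5 = 8
LF_F = LS_I = 27; LS_F = 27−10 = 17
LF_E = LS_I = 27; LS_E = 27−10 = 17
LF_D = min(LS_E=17, LS_F=17, LS_I=27) = 17; LS_D = 17−13 = 4
LF_C = LS_I = 27; LS_C = 27−6 = 21
LF_B = min(LS_F=17, LS_G=8) = 8; LS_B = 8−4 = 4
LF_A = min(LS_E=17, LS_G=8) = 8; LS_A = 8−8 = 0
Slack_E = LS_E − ES_E = 17 − 13 = 4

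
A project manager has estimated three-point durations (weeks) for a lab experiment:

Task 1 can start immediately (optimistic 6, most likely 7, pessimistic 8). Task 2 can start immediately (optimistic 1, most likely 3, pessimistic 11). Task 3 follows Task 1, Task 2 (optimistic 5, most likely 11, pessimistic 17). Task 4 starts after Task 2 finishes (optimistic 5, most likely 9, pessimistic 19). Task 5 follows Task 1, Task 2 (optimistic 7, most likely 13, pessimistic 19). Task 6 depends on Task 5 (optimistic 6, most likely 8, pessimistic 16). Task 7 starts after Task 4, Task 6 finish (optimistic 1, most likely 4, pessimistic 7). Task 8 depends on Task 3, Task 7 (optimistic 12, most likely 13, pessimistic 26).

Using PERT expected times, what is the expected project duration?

te_Task 1 = (6 + 4·7 + 8)/6 = 42/6 = 7
te_Task 2 = (1 + 4·3 + 11)/6 = 24/6 = 4
te_Task 3 = (5 + 4·11 + 17)/6 = 66/6 = 11
te_Task 4 = (5 + 4·9 + 19)/6 = 60/6 = 10
te_Task 5 = (7 + 4·13 + 19)/6 = 78/6 = 13
te_Task 6 = (6 + 4·8 + 16)/6 = 54/6 = 9
te_Task 7 = (1 + 4·4 + 7)/6 = 24/6 = 4
te_Task 8 = (12 + 4·13 + 26)/6 = 90/6 = 15

Forward pass:
ES_Task 1 = 0; EF_Task 1 = 7
ES_Task 2 = 0; EF_Task 2 = 4
ES_Task 3 = max(EF_Task 1=7, EF_Task 2=4) = 7; EF_Task 3 = 7+11 = 18
ES_Task 4 = 4; EF_Task 4 = 4+10 = 14
ES_Task 5 = max(EF_Task 1=7, EF_Task 2=4) = 7; EF_Task 5 = 7+13 = 20
ES_Task 6 = 20; EF_Task 6 = 20+9 = 29
ES_Task 7 = max(EF_Task 4=14, EF_Task 6=29) = 29; EF_Task 7 = 29+4 = 33
ES_Task 8 = max(EF_Task 3=18, EF_Task 7=33) = 33; EF_Task 8 = 33+15 = 48
Expected project duration μ = 48 weeks. Critical path: Task 1 → Task 5 → Task 6 → Task 7 → Task 8.

48 weeks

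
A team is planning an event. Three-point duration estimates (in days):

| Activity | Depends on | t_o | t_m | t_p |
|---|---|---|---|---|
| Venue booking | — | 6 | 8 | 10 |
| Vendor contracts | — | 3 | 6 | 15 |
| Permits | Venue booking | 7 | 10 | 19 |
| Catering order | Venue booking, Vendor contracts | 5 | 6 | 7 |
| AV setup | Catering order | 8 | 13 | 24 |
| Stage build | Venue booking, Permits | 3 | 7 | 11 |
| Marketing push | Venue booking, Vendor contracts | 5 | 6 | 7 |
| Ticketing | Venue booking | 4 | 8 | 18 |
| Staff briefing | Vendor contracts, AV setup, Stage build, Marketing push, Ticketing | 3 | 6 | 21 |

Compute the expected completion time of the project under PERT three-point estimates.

36 days

te_Venue booking = (6 + 4·8 + 10)/6 = 48/6 = 8
te_Vendor contracts = (3 + 4·6 + 15)/6 = 42/6 = 7
te_Permits = (7 + 4·10 + 19)/6 = 66/6 = 11
te_Catering order = (5 + 4·6 + 7)/6 = 36/6 = 6
te_AV setup = (8 + 4·13 + 24)/6 = 84/6 = 14
te_Stage build = (3 + 4·7 + 11)/6 = 42/6 = 7
te_Marketing push = (5 + 4·6 + 7)/6 = 36/6 = 6
te_Ticketing = (4 + 4·8 + 18)/6 = 54/6 = 9
te_Staff briefing = (3 + 4·6 + 21)/6 = 48/6 = 8

Forward pass:
ES_Venue booking = 0; EF_Venue booking = 8
ES_Vendor contracts = 0; EF_Vendor contracts = 7
ES_Permits = 8; EF_Permits = 8+11 = 19
ES_Catering order = max(EF_Venue booking=8, EF_Vendor contracts=7) = 8; EF_Catering order = 8+6 = 14
ES_AV setup = 14; EF_AV setup = 14+14 = 28
ES_Stage build = max(EF_Venue booking=8, EF_Permits=19) = 19; EF_Stage build = 19+7 = 26
ES_Marketing push = max(EF_Venue booking=8, EF_Vendor contracts=7) = 8; EF_Marketing push = 8+6 = 14
ES_Ticketing = 8; EF_Ticketing = 8+9 = 17
ES_Staff briefing = max(EF_Vendor contracts=7, EF_AV setup=28, EF_Stage build=26, EF_Marketing push=14, EF_Ticketing=17) = 28; EF_Staff briefing = 28+8 = 36
Expected project duration μ = 36 days. Critical path: Venue booking → Catering order → AV setup → Staff briefing.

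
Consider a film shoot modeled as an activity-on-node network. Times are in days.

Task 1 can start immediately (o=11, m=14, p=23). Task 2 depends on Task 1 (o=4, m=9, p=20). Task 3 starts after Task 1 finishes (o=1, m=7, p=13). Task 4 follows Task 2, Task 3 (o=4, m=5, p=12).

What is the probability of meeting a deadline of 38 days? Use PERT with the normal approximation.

te_Task 1 = (11 + 4·14 + 23)/6 = 90/6 = 15; σ²_Task 1 = ((23−11)/6)² = 4.000
te_Task 2 = (4 + 4·9 + 20)/6 = 60/6 = 10; σ²_Task 2 = ((20−4)/6)² = 7.111
te_Task 3 = (1 + 4·7 + 13)/6 = 42/6 = 7; σ²_Task 3 = ((13−1)/6)² = 4.000
te_Task 4 = (4 + 4·5 + 12)/6 = 36/6 = 6; σ²_Task 4 = ((12−4)/6)² = 1.778

Forward pass:
ES_Task 1 = 0; EF_Task 1 = 15
ES_Task 2 = 15; EF_Task 2 = 15+10 = 25
ES_Task 3 = 15; EF_Task 3 = 15+7 = 22
ES_Task 4 = max(EF_Task 2=25, EF_Task 3=22) = 25; EF_Task 4 = 25+6 = 31
Expected project duration μ = 31 days. Critical path: Task 1 → Task 2 → Task 4.

Variance along critical path = 4.000 + 7.111 + 1.778 = 12.889; σ = √12.889 = 3.590 days.
Z = (38 − 31) / 3.590 = 1.950
P(T ≤ 38) = Φ(1.950) ≈ 0.974

0.974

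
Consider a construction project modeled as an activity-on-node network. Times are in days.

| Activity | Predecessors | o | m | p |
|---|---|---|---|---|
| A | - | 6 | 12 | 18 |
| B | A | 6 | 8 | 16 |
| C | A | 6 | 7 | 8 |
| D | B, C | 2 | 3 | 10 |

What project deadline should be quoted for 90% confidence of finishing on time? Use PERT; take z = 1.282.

te_A = (6 + 4·12 + 18)/6 = 72/6 = 12; σ²_A = ((18−6)/6)² = 4.000
te_B = (6 + 4·8 + 16)/6 = 54/6 = 9; σ²_B = ((16−6)/6)² = 2.778
te_C = (6 + 4·7 + 8)/6 = 42/6 = 7; σ²_C = ((8−6)/6)² = 0.111
te_D = (2 + 4·3 + 10)/6 = 24/6 = 4; σ²_D = ((10−2)/6)² = 1.778

Forward pass:
ES_A = 0; EF_A = 12
ES_B = 12; EF_B = 12+9 = 21
ES_C = 12; EF_C = 12+7 = 19
ES_D = max(EF_B=21, EF_C=19) = 21; EF_D = 21+4 = 25
Expected project duration μ = 25 days. Critical path: A → B → D.

Variance along critical path = 4.000 + 2.778 + 1.778 = 8.556; σ = 2.925 days.
D = μ + z·σ = 25 + 1.282·2.925 = 28.7 days

28.7 days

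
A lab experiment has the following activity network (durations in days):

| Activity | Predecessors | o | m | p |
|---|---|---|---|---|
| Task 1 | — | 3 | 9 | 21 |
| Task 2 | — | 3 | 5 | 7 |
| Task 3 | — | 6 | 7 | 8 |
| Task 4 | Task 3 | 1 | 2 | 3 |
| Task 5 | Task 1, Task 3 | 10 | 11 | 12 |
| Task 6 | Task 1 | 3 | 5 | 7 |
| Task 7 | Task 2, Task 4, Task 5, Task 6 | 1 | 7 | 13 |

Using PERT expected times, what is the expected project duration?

28 days

te_Task 1 = (3 + 4·9 + 21)/6 = 60/6 = 10
te_Task 2 = (3 + 4·5 + 7)/6 = 30/6 = 5
te_Task 3 = (6 + 4·7 + 8)/6 = 42/6 = 7
te_Task 4 = (1 + 4·2 + 3)/6 = 12/6 = 2
te_Task 5 = (10 + 4·11 + 12)/6 = 66/6 = 11
te_Task 6 = (3 + 4·5 + 7)/6 = 30/6 = 5
te_Task 7 = (1 + 4·7 + 13)/6 = 42/6 = 7

Forward pass:
ES_Task 1 = 0; EF_Task 1 = 10
ES_Task 2 = 0; EF_Task 2 = 5
ES_Task 3 = 0; EF_Task 3 = 7
ES_Task 4 = 7; EF_Task 4 = 7+2 = 9
ES_Task 5 = max(EF_Task 1=10, EF_Task 3=7) = 10; EF_Task 5 = 10+11 = 21
ES_Task 6 = 10; EF_Task 6 = 10+5 = 15
ES_Task 7 = max(EF_Task 2=5, EF_Task 4=9, EF_Task 5=21, EF_Task 6=15) = 21; EF_Task 7 = 21+7 = 28
Expected project duration μ = 28 days. Critical path: Task 1 → Task 5 → Task 7.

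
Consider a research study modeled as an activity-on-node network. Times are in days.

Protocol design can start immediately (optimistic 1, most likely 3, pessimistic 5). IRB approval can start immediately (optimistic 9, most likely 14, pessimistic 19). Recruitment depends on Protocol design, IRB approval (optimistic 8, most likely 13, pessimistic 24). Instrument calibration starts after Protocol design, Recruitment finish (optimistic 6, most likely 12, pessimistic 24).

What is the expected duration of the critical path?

te_Protocol design = (1 + 4·3 + 5)/6 = 18/6 = 3
te_IRB approval = (9 + 4·14 + 19)/6 = 84/6 = 14
te_Recruitment = (8 + 4·13 + 24)/6 = 84/6 = 14
te_Instrument calibration = (6 + 4·12 + 24)/6 = 78/6 = 13

Forward pass:
ES_Protocol design = 0; EF_Protocol design = 3
ES_IRB approval = 0; EF_IRB approval = 14
ES_Recruitment = max(EF_Protocol design=3, EF_IRB approval=14) = 14; EF_Recruitment = 14+14 = 28
ES_Instrument calibration = max(EF_Protocol design=3, EF_Recruitment=28) = 28; EF_Instrument calibration = 28+13 = 41
Expected project duration μ = 41 days. Critical path: IRB approval → Recruitment → Instrument calibration.

41 days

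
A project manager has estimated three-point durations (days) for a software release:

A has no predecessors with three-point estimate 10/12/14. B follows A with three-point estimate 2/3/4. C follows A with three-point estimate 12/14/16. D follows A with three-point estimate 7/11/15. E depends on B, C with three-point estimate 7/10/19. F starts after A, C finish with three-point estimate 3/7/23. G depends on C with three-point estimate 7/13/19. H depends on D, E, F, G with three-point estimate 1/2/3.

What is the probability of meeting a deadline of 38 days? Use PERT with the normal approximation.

te_A = (10 + 4·12 + 14)/6 = 72/6 = 12; σ²_A = ((14−10)/6)² = 0.444
te_B = (2 + 4·3 + 4)/6 = 18/6 = 3; σ²_B = ((4−2)/6)² = 0.111
te_C = (12 + 4·14 + 16)/6 = 84/6 = 14; σ²_C = ((16−12)/6)² = 0.444
te_D = (7 + 4·11 + 15)/6 = 66/6 = 11; σ²_D = ((15−7)/6)² = 1.778
te_E = (7 + 4·10 + 19)/6 = 66/6 = 11; σ²_E = ((19−7)/6)² = 4.000
te_F = (3 + 4·7 + 23)/6 = 54/6 = 9; σ²_F = ((23−3)/6)² = 11.111
te_G = (7 + 4·13 + 19)/6 = 78/6 = 13; σ²_G = ((19−7)/6)² = 4.000
te_H = (1 + 4·2 + 3)/6 = 12/6 = 2; σ²_H = ((3−1)/6)² = 0.111

Forward pass:
ES_A = 0; EF_A = 12
ES_B = 12; EF_B = 12+3 = 15
ES_C = 12; EF_C = 12+14 = 26
ES_D = 12; EF_D = 12+11 = 23
ES_E = max(EF_B=15, EF_C=26) = 26; EF_E = 26+11 = 37
ES_F = max(EF_A=12, EF_C=26) = 26; EF_F = 26+9 = 35
ES_G = 26; EF_G = 26+13 = 39
ES_H = max(EF_D=23, EF_E=37, EF_F=35, EF_G=39) = 39; EF_H = 39+2 = 41
Expected project duration μ = 41 days. Critical path: A → C → G → H.

Variance along critical path = 0.444 + 0.444 + 4.000 + 0.111 = 5.000; σ = √5.000 = 2.236 days.
Z = (38 − 41) / 2.236 = -1.342
P(T ≤ 38) = Φ(-1.342) ≈ 0.090

0.090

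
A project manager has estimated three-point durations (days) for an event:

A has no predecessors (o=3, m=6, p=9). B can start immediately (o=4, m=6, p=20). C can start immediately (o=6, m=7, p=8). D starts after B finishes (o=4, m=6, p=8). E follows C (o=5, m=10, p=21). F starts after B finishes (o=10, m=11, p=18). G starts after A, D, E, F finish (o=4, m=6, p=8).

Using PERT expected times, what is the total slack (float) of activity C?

te_A = (3 + 4·6 + 9)/6 = 36/6 = 6
te_B = (4 + 4·6 + 20)/6 = 48/6 = 8
te_C = (6 + 4·7 + 8)/6 = 42/6 = 7
te_D = (4 + 4·6 + 8)/6 = 36/6 = 6
te_E = (5 + 4·10 + 21)/6 = 66/6 = 11
te_F = (10 + 4·11 + 18)/6 = 72/6 = 12
te_G = (4 + 4·6 + 8)/6 = 36/6 = 6

Forward pass:
ES_A = 0; EF_A = 6
ES_B = 0; EF_B = 8
ES_C = 0; EF_C = 7
ES_D = 8; EF_D = 8+6 = 14
ES_E = 7; EF_E = 7+11 = 18
ES_F = 8; EF_F = 8+12 = 20
ES_G = max(EF_A=6, EF_D=14, EF_E=18, EF_F=20) = 20; EF_G = 20+6 = 26
Expected project duration μ = 26 days. Critical path: B → F → G.

Backward pass:
LF_G = 26; LS_G = 26−6 = 20
LF_F = LS_G = 20; LS_F = 20−12 = 8
LF_E = LS_G = 20; LS_E = 20−11 = 9
LF_D = LS_G = 20; LS_D = 20−6 = 14
LF_C = LS_E = 9; LS_C = 9−7 = 2
LF_B = min(LS_D=14, LS_F=8) = 8; LS_B = 8−8 = 0
LF_A = LS_G = 20; LS_A = 20−6 = 14
Slack_C = LS_C − ES_C = 2 − 0 = 2

2 days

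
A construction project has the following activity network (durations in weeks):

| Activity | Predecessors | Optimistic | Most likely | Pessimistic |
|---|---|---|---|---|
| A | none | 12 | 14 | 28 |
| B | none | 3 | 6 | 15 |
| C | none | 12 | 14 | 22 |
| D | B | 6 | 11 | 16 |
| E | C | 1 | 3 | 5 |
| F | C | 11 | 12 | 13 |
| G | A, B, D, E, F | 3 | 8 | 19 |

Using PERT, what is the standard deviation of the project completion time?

te_A = (12 + 4·14 + 28)/6 = 96/6 = 16; σ²_A = ((28−12)/6)² = 7.111
te_B = (3 + 4·6 + 15)/6 = 42/6 = 7; σ²_B = ((15−3)/6)² = 4.000
te_C = (12 + 4·14 + 22)/6 = 90/6 = 15; σ²_C = ((22−12)/6)² = 2.778
te_D = (6 + 4·11 + 16)/6 = 66/6 = 11; σ²_D = ((16−6)/6)² = 2.778
te_E = (1 + 4·3 + 5)/6 = 18/6 = 3; σ²_E = ((5−1)/6)² = 0.444
te_F = (11 + 4·12 + 13)/6 = 72/6 = 12; σ²_F = ((13−11)/6)² = 0.111
te_G = (3 + 4·8 + 19)/6 = 54/6 = 9; σ²_G = ((19−3)/6)² = 7.111

Forward pass:
ES_A = 0; EF_A = 16
ES_B = 0; EF_B = 7
ES_C = 0; EF_C = 15
ES_D = 7; EF_D = 7+11 = 18
ES_E = 15; EF_E = 15+3 = 18
ES_F = 15; EF_F = 15+12 = 27
ES_G = max(EF_A=16, EF_B=7, EF_D=18, EF_E=18, EF_F=27) = 27; EF_G = 27+9 = 36
Expected project duration μ = 36 weeks. Critical path: C → F → G.

Variance along critical path = 2.778 + 0.111 + 7.111 = 10.000
σ = √10.000 = 3.162 weeks

3.16 weeks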